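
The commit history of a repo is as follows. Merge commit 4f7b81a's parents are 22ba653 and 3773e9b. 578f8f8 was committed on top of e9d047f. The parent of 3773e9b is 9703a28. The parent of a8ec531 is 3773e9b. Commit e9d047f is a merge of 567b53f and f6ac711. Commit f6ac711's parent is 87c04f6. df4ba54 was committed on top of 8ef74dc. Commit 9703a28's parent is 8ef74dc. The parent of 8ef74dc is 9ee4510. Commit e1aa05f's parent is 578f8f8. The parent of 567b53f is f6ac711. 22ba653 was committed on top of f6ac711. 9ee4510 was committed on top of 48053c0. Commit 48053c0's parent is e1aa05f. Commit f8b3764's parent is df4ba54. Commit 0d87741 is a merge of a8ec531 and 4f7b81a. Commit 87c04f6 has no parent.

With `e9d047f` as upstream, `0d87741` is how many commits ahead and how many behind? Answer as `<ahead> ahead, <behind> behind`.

11 ahead, 0 behind

Reachable from 0d87741: {0d87741, 22ba653, 3773e9b, 48053c0, 4f7b81a, 567b53f, 578f8f8, 87c04f6, 8ef74dc, 9703a28, 9ee4510, a8ec531, e1aa05f, e9d047f, f6ac711}.
Reachable from e9d047f: {567b53f, 87c04f6, e9d047f, f6ac711}.
Only in 0d87741's history (ahead): {0d87741, 22ba653, 3773e9b, 48053c0, 4f7b81a, 578f8f8, 8ef74dc, 9703a28, 9ee4510, a8ec531, e1aa05f} — 11.
Only in e9d047f's history (behind): {} — 0.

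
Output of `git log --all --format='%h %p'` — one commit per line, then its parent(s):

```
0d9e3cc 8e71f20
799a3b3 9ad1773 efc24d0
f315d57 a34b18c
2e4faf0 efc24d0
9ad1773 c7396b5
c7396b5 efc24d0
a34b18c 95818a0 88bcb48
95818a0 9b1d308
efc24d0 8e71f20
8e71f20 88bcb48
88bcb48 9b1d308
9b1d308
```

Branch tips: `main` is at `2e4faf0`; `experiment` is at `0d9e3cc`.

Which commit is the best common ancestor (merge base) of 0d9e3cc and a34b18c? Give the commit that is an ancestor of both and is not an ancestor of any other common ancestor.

88bcb48

Ancestors of 0d9e3cc: {0d9e3cc, 88bcb48, 8e71f20, 9b1d308}.
Ancestors of a34b18c: {88bcb48, 95818a0, 9b1d308, a34b18c}.
Common ancestors: {88bcb48, 9b1d308}.
Among these, 88bcb48 is not an ancestor of any other common ancestor — it is the merge base.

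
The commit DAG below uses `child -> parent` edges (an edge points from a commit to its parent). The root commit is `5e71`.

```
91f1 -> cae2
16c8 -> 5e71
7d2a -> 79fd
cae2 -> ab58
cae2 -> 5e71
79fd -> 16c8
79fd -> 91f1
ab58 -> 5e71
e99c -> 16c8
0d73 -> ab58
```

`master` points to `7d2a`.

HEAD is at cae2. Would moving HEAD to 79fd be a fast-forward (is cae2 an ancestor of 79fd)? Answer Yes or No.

A fast-forward from cae2 to 79fd is possible iff cae2 is an ancestor of 79fd.
Ancestors of 79fd: {16c8, 5e71, 79fd, 91f1, ab58, cae2}.
cae2 is among them, so fast-forward is possible.

Yes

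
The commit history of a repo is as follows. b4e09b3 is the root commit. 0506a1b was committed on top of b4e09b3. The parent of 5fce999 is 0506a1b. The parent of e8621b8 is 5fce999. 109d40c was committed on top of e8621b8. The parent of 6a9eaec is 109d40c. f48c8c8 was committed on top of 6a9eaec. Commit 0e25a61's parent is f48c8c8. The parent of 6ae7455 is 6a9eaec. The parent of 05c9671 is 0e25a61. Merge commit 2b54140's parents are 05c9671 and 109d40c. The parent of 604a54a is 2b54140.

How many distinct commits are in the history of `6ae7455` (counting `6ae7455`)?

Walking parent pointers from 6ae7455: reachable set = {0506a1b, 109d40c, 5fce999, 6a9eaec, 6ae7455, b4e09b3, e8621b8}.
That is 7 commits.

7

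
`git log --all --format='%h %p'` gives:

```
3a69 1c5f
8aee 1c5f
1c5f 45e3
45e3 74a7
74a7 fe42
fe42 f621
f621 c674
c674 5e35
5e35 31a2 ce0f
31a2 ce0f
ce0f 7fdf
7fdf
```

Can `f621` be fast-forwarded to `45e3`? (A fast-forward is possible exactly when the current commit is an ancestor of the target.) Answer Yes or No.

Yes

A fast-forward from f621 to 45e3 is possible iff f621 is an ancestor of 45e3.
Ancestors of 45e3: {31a2, 45e3, 5e35, 74a7, 7fdf, c674, ce0f, f621, fe42}.
f621 is among them, so fast-forward is possible.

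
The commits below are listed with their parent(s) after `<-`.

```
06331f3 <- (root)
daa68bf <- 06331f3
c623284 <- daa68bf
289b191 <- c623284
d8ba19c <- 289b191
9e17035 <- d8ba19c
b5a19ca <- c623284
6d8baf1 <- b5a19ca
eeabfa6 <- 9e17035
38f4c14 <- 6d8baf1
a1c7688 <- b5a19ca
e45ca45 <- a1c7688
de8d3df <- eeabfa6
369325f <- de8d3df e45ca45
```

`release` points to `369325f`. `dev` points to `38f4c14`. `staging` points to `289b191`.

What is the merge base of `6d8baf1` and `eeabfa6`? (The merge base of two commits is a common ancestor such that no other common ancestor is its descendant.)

Ancestors of 6d8baf1: {06331f3, 6d8baf1, b5a19ca, c623284, daa68bf}.
Ancestors of eeabfa6: {06331f3, 289b191, 9e17035, c623284, d8ba19c, daa68bf, eeabfa6}.
Common ancestors: {06331f3, c623284, daa68bf}.
Among these, c623284 is not an ancestor of any other common ancestor — it is the merge base.

c623284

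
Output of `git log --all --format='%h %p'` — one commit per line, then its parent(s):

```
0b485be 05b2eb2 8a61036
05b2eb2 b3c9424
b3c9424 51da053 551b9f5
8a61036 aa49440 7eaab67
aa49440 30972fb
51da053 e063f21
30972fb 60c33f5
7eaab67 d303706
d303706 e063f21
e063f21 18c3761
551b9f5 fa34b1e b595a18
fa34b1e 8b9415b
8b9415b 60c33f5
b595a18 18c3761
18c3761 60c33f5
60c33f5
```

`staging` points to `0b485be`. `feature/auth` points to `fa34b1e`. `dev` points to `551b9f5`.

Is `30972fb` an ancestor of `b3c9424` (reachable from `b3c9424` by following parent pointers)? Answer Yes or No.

No

Ancestors of b3c9424: {18c3761, 51da053, 551b9f5, 60c33f5, 8b9415b, b3c9424, b595a18, e063f21, fa34b1e}.
30972fb is not in that set, so it is not an ancestor of b3c9424.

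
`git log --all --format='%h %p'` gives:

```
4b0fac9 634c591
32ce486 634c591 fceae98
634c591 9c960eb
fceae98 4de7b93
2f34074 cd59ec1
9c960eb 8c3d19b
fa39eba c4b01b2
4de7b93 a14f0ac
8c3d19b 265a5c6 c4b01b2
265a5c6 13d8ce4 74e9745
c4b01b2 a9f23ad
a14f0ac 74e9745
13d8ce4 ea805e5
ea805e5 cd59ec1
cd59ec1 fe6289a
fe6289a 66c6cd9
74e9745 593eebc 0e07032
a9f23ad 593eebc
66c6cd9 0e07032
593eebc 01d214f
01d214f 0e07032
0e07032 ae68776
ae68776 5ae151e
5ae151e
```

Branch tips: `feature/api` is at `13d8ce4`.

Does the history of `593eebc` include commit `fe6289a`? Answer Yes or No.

No

Ancestors of 593eebc: {01d214f, 0e07032, 593eebc, 5ae151e, ae68776}.
fe6289a is not in that set, so it is not an ancestor of 593eebc.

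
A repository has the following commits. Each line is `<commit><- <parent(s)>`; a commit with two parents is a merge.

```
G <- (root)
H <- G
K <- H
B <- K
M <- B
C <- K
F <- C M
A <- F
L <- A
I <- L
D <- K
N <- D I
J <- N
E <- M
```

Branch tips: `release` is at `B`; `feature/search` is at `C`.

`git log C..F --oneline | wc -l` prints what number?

3

Reachable from F: {B, C, F, G, H, K, M}.
Reachable from C: {C, G, H, K}.
In F's history but not C's: {B, F, M} — 3 commits.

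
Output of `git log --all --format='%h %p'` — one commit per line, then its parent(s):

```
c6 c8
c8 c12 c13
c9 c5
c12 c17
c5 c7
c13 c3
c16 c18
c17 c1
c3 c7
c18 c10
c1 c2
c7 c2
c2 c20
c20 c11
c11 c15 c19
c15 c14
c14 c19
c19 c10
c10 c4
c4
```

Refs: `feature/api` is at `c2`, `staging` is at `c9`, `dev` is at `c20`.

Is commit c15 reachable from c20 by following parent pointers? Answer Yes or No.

Ancestors of c20 (commits reachable by following parents): {c10, c11, c14, c15, c19, c20, c4}.
c15 is in that set, so it is an ancestor of c20.

Yes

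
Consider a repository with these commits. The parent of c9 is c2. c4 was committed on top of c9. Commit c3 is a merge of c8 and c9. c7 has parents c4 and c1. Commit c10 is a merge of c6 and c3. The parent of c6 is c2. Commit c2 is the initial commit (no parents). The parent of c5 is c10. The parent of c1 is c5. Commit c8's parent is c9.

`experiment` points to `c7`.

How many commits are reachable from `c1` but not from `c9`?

6

Reachable from c1: {c1, c10, c2, c3, c5, c6, c8, c9}.
Reachable from c9: {c2, c9}.
In c1's history but not c9's: {c1, c10, c3, c5, c6, c8} — 6 commits.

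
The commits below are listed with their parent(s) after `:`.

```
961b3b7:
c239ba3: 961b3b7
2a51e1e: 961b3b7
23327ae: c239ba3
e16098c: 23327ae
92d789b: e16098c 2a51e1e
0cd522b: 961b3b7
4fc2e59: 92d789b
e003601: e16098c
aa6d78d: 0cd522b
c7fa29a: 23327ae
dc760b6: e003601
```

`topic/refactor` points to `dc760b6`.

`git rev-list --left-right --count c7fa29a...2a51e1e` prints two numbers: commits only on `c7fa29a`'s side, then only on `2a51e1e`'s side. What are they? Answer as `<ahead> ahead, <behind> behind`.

Reachable from c7fa29a: {23327ae, 961b3b7, c239ba3, c7fa29a}.
Reachable from 2a51e1e: {2a51e1e, 961b3b7}.
Only in c7fa29a's history (ahead): {23327ae, c239ba3, c7fa29a} — 3.
Only in 2a51e1e's history (behind): {2a51e1e} — 1.

3 ahead, 1 behind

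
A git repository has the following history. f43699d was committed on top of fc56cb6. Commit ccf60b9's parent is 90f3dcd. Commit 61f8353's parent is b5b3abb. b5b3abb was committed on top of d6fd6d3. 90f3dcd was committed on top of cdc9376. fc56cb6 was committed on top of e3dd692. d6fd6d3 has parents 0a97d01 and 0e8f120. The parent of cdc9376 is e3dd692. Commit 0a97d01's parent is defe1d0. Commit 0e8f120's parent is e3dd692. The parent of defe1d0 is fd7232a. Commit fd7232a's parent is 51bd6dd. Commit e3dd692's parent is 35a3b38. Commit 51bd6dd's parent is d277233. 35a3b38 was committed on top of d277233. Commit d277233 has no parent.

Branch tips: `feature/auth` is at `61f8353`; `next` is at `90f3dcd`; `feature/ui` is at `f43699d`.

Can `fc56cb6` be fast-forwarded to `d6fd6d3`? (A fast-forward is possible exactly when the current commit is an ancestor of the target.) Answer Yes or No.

No

A fast-forward from fc56cb6 to d6fd6d3 is possible iff fc56cb6 is an ancestor of d6fd6d3.
Ancestors of d6fd6d3: {0a97d01, 0e8f120, 35a3b38, 51bd6dd, d277233, d6fd6d3, defe1d0, e3dd692, fd7232a}.
fc56cb6 is not among them, so fast-forward is not possible.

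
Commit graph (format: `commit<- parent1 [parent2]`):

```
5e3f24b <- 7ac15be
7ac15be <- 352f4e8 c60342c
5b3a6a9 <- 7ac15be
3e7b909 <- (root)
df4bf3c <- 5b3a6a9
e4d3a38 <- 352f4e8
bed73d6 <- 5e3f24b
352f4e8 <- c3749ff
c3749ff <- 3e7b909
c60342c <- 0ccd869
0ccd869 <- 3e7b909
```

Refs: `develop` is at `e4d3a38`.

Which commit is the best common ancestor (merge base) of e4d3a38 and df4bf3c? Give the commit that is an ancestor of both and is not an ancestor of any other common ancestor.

352f4e8

Ancestors of e4d3a38: {352f4e8, 3e7b909, c3749ff, e4d3a38}.
Ancestors of df4bf3c: {0ccd869, 352f4e8, 3e7b909, 5b3a6a9, 7ac15be, c3749ff, c60342c, df4bf3c}.
Common ancestors: {352f4e8, 3e7b909, c3749ff}.
Among these, 352f4e8 is not an ancestor of any other common ancestor — it is the merge base.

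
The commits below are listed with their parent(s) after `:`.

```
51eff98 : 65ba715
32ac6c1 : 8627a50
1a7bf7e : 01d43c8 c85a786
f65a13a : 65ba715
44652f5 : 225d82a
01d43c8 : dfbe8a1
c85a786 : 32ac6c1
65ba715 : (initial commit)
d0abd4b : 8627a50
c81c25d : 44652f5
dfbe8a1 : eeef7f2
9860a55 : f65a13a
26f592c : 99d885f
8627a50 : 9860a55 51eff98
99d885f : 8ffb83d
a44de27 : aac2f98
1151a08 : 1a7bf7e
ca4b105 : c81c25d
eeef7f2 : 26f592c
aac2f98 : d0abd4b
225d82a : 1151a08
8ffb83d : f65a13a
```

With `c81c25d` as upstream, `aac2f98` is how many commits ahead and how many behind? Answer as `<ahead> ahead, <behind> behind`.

Reachable from aac2f98: {51eff98, 65ba715, 8627a50, 9860a55, aac2f98, d0abd4b, f65a13a}.
Reachable from c81c25d: {01d43c8, 1151a08, 1a7bf7e, 225d82a, 26f592c, 32ac6c1, 44652f5, 51eff98, 65ba715, 8627a50, 8ffb83d, 9860a55, 99d885f, c81c25d, c85a786, dfbe8a1, eeef7f2, f65a13a}.
Only in aac2f98's history (ahead): {aac2f98, d0abd4b} — 2.
Only in c81c25d's history (behind): {01d43c8, 1151a08, 1a7bf7e, 225d82a, 26f592c, 32ac6c1, 44652f5, 8ffb83d, 99d885f, c81c25d, c85a786, dfbe8a1, eeef7f2} — 13.

2 ahead, 13 behind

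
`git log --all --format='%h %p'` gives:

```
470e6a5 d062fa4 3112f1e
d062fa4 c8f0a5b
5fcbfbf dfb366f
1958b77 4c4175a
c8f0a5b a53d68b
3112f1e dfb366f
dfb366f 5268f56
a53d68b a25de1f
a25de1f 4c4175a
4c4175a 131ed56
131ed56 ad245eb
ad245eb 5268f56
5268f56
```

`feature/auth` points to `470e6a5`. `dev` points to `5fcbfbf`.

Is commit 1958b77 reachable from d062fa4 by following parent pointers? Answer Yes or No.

No

Ancestors of d062fa4: {131ed56, 4c4175a, 5268f56, a25de1f, a53d68b, ad245eb, c8f0a5b, d062fa4}.
1958b77 is not in that set, so it is not an ancestor of d062fa4.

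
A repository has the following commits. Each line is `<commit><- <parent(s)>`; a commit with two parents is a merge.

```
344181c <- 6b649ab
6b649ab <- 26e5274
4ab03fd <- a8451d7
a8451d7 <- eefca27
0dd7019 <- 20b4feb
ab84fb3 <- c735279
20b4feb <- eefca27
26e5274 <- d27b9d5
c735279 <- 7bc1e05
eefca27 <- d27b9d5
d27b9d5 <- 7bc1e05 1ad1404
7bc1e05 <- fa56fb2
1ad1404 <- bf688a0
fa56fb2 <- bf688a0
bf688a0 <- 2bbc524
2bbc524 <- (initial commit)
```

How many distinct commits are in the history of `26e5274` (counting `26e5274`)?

Walking parent pointers from 26e5274: reachable set = {1ad1404, 26e5274, 2bbc524, 7bc1e05, bf688a0, d27b9d5, fa56fb2}.
That is 7 commits.

7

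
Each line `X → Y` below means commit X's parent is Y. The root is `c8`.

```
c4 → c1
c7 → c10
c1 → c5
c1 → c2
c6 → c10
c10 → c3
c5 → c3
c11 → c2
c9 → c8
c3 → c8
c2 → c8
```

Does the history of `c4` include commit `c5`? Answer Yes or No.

Yes

Ancestors of c4 (commits reachable by following parents): {c1, c2, c3, c4, c5, c8}.
c5 is in that set, so it is an ancestor of c4.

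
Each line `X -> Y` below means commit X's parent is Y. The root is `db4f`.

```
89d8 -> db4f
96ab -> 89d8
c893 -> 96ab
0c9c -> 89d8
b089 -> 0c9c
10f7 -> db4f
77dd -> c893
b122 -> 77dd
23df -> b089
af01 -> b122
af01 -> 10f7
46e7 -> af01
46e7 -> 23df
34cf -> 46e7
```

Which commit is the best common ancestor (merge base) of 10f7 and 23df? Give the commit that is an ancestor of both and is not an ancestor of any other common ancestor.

Ancestors of 10f7: {10f7, db4f}.
Ancestors of 23df: {0c9c, 23df, 89d8, b089, db4f}.
Common ancestors: {db4f}.
The only common ancestor is db4f, so it is the merge base.

db4f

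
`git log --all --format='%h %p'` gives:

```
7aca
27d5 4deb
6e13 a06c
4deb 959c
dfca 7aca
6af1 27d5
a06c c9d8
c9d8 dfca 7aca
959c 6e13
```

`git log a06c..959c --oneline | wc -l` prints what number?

Reachable from 959c: {6e13, 7aca, 959c, a06c, c9d8, dfca}.
Reachable from a06c: {7aca, a06c, c9d8, dfca}.
In 959c's history but not a06c's: {6e13, 959c} — 2 commits.

2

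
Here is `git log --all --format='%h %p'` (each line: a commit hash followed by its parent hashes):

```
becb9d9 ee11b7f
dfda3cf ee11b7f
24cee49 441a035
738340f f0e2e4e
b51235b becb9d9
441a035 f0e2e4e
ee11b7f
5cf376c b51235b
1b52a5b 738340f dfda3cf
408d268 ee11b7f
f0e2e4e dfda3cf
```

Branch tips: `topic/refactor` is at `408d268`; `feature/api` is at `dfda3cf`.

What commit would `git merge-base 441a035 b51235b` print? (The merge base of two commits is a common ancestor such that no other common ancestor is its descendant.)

ee11b7f

Ancestors of 441a035: {441a035, dfda3cf, ee11b7f, f0e2e4e}.
Ancestors of b51235b: {b51235b, becb9d9, ee11b7f}.
Common ancestors: {ee11b7f}.
The only common ancestor is ee11b7f, so it is the merge base.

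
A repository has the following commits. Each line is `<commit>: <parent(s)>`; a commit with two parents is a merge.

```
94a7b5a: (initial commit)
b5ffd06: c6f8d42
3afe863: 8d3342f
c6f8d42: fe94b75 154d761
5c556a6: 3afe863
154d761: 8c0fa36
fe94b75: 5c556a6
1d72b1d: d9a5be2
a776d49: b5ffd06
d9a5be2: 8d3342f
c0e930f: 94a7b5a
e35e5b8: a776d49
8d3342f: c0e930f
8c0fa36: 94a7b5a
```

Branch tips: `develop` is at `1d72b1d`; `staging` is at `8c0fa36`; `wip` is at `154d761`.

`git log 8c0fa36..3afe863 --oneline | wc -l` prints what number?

3

Reachable from 3afe863: {3afe863, 8d3342f, 94a7b5a, c0e930f}.
Reachable from 8c0fa36: {8c0fa36, 94a7b5a}.
In 3afe863's history but not 8c0fa36's: {3afe863, 8d3342f, c0e930f} — 3 commits.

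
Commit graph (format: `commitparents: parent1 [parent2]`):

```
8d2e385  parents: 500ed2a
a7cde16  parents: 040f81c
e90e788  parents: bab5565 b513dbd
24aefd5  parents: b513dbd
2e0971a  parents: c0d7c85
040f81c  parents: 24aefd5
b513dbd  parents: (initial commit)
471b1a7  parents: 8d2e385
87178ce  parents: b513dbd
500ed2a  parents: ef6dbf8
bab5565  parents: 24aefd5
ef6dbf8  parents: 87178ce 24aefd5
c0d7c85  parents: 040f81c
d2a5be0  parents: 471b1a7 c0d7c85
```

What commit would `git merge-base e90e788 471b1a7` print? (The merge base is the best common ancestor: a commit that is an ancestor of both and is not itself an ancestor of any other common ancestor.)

24aefd5

Ancestors of e90e788: {24aefd5, b513dbd, bab5565, e90e788}.
Ancestors of 471b1a7: {24aefd5, 471b1a7, 500ed2a, 87178ce, 8d2e385, b513dbd, ef6dbf8}.
Common ancestors: {24aefd5, b513dbd}.
Among these, 24aefd5 is not an ancestor of any other common ancestor — it is the merge base.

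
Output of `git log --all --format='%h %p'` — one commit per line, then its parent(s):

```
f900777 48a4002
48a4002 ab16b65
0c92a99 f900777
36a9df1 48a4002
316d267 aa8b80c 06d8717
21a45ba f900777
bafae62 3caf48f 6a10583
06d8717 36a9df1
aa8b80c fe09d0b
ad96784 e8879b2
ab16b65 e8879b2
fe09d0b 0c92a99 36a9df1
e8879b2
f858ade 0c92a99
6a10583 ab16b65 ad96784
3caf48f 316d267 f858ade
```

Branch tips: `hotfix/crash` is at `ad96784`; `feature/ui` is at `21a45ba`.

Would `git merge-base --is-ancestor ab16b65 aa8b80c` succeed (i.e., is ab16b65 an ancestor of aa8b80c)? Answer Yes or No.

Ancestors of aa8b80c (commits reachable by following parents): {0c92a99, 36a9df1, 48a4002, aa8b80c, ab16b65, e8879b2, f900777, fe09d0b}.
ab16b65 is in that set, so it is an ancestor of aa8b80c.

Yes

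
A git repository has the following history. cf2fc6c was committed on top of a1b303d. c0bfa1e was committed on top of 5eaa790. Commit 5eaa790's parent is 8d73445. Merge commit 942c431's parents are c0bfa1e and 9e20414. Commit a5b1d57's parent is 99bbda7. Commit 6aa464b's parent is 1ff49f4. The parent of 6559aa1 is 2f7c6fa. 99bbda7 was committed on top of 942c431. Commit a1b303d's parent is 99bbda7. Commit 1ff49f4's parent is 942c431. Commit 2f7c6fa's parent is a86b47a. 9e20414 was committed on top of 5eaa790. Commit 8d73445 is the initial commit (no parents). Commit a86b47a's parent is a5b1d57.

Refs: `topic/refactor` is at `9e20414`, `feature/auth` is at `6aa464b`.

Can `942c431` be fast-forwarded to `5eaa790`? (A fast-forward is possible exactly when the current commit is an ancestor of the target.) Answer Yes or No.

A fast-forward from 942c431 to 5eaa790 is possible iff 942c431 is an ancestor of 5eaa790.
Ancestors of 5eaa790: {5eaa790, 8d73445}.
942c431 is not among them, so fast-forward is not possible.

No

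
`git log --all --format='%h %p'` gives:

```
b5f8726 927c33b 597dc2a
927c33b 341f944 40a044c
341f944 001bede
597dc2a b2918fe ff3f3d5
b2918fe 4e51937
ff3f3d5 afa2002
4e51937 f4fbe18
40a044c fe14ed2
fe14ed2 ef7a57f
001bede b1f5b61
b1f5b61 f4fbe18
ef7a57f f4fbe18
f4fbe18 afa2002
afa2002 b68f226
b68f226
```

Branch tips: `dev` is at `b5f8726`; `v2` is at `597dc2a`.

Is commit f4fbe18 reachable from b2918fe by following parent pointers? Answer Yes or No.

Ancestors of b2918fe (commits reachable by following parents): {4e51937, afa2002, b2918fe, b68f226, f4fbe18}.
f4fbe18 is in that set, so it is an ancestor of b2918fe.

Yes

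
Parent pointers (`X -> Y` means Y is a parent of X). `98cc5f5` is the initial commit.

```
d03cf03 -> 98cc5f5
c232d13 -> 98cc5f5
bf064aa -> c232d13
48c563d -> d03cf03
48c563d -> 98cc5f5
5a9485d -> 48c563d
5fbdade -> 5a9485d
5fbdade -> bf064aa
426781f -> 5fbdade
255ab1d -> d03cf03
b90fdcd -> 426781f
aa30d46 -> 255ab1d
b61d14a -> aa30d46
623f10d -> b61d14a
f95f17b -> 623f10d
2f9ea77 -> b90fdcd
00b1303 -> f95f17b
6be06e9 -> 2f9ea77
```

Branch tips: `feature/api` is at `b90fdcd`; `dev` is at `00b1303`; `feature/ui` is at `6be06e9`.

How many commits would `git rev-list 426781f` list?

8

Walking parent pointers from 426781f: reachable set = {426781f, 48c563d, 5a9485d, 5fbdade, 98cc5f5, bf064aa, c232d13, d03cf03}.
That is 8 commits.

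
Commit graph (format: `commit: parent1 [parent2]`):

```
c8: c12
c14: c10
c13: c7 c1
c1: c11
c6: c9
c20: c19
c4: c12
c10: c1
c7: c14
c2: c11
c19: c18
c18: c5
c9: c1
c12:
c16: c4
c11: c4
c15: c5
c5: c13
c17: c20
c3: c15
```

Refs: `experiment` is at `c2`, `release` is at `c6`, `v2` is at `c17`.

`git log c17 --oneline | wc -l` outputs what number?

13

Walking parent pointers from c17: reachable set = {c1, c10, c11, c12, c13, c14, c17, c18, c19, c20, c4, c5, c7}.
That is 13 commits.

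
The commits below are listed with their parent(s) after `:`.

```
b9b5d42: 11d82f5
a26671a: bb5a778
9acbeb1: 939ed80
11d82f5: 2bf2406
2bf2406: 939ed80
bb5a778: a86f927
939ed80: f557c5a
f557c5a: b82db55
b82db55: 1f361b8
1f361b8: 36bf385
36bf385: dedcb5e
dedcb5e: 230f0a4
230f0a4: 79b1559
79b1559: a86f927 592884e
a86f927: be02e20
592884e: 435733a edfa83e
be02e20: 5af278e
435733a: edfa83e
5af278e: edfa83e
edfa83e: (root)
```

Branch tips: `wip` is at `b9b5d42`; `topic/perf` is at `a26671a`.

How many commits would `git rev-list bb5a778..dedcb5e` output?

5

Reachable from dedcb5e: {230f0a4, 435733a, 592884e, 5af278e, 79b1559, a86f927, be02e20, dedcb5e, edfa83e}.
Reachable from bb5a778: {5af278e, a86f927, bb5a778, be02e20, edfa83e}.
In dedcb5e's history but not bb5a778's: {230f0a4, 435733a, 592884e, 79b1559, dedcb5e} — 5 commits.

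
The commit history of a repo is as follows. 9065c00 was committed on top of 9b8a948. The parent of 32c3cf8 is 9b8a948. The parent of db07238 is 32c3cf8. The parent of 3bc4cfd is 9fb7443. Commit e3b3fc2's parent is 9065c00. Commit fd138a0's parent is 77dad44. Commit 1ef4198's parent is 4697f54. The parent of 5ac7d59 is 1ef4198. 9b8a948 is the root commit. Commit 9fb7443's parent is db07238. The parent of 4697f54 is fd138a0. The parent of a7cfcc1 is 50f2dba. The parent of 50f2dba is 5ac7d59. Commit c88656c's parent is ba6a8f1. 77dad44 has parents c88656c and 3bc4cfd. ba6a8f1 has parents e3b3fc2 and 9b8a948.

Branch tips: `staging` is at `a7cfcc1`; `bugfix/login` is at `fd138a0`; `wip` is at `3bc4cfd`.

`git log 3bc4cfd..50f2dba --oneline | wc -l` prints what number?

10

Reachable from 50f2dba: {1ef4198, 32c3cf8, 3bc4cfd, 4697f54, 50f2dba, 5ac7d59, 77dad44, 9065c00, 9b8a948, 9fb7443, ba6a8f1, c88656c, db07238, e3b3fc2, fd138a0}.
Reachable from 3bc4cfd: {32c3cf8, 3bc4cfd, 9b8a948, 9fb7443, db07238}.
In 50f2dba's history but not 3bc4cfd's: {1ef4198, 4697f54, 50f2dba, 5ac7d59, 77dad44, 9065c00, ba6a8f1, c88656c, e3b3fc2, fd138a0} — 10 commits.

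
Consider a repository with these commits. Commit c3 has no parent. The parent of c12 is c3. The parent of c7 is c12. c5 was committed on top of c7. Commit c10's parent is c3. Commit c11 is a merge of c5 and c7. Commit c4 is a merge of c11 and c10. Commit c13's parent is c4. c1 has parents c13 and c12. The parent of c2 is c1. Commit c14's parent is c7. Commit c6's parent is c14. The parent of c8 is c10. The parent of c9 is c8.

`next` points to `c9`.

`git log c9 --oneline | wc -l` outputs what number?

4

Walking parent pointers from c9: reachable set = {c10, c3, c8, c9}.
That is 4 commits.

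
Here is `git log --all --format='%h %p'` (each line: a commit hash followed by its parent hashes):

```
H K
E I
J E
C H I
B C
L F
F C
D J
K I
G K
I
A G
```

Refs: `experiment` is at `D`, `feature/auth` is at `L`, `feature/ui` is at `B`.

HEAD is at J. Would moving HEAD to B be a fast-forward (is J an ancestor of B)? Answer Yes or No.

A fast-forward from J to B is possible iff J is an ancestor of B.
Ancestors of B: {B, C, H, I, K}.
J is not among them, so fast-forward is not possible.

No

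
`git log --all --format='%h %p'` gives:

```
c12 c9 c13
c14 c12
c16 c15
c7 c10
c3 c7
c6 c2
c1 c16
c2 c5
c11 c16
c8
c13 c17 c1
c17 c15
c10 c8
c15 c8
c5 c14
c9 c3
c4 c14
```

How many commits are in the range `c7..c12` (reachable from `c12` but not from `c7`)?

Reachable from c12: {c1, c10, c12, c13, c15, c16, c17, c3, c7, c8, c9}.
Reachable from c7: {c10, c7, c8}.
In c12's history but not c7's: {c1, c12, c13, c15, c16, c17, c3, c9} — 8 commits.

8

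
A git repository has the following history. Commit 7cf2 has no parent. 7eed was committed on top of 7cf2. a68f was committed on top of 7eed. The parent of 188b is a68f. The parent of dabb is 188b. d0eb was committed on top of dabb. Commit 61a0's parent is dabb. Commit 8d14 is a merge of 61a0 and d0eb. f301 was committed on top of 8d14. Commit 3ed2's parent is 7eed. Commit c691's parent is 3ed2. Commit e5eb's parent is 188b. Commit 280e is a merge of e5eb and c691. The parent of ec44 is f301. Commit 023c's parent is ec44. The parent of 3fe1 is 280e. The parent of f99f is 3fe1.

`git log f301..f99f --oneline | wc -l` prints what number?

Reachable from f99f: {188b, 280e, 3ed2, 3fe1, 7cf2, 7eed, a68f, c691, e5eb, f99f}.
Reachable from f301: {188b, 61a0, 7cf2, 7eed, 8d14, a68f, d0eb, dabb, f301}.
In f99f's history but not f301's: {280e, 3ed2, 3fe1, c691, e5eb, f99f} — 6 commits.

6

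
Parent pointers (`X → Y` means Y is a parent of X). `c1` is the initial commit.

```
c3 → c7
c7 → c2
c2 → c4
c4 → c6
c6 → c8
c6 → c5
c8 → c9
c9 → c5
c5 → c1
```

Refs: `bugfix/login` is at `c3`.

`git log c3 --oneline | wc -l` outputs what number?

Walking parent pointers from c3: reachable set = {c1, c2, c3, c4, c5, c6, c7, c8, c9}.
That is 9 commits.

9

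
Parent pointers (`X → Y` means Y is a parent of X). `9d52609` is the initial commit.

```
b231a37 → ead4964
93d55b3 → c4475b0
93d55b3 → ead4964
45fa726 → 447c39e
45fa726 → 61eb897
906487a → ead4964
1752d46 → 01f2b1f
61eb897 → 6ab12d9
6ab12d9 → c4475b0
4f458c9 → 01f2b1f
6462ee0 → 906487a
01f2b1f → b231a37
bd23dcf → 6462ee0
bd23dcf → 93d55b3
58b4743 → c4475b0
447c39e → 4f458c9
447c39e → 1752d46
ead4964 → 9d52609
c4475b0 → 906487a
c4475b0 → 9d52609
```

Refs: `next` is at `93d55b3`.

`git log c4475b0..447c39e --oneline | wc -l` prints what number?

5

Reachable from 447c39e: {01f2b1f, 1752d46, 447c39e, 4f458c9, 9d52609, b231a37, ead4964}.
Reachable from c4475b0: {906487a, 9d52609, c4475b0, ead4964}.
In 447c39e's history but not c4475b0's: {01f2b1f, 1752d46, 447c39e, 4f458c9, b231a37} — 5 commits.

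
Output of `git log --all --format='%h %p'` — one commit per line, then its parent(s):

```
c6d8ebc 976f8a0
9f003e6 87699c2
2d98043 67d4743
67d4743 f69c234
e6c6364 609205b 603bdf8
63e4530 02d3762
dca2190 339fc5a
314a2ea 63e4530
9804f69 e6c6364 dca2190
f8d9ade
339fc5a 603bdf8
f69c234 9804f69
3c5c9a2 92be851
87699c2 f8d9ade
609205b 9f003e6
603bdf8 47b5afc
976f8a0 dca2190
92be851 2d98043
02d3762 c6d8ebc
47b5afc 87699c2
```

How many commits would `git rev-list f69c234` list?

Walking parent pointers from f69c234: reachable set = {339fc5a, 47b5afc, 603bdf8, 609205b, 87699c2, 9804f69, 9f003e6, dca2190, e6c6364, f69c234, f8d9ade}.
That is 11 commits.

11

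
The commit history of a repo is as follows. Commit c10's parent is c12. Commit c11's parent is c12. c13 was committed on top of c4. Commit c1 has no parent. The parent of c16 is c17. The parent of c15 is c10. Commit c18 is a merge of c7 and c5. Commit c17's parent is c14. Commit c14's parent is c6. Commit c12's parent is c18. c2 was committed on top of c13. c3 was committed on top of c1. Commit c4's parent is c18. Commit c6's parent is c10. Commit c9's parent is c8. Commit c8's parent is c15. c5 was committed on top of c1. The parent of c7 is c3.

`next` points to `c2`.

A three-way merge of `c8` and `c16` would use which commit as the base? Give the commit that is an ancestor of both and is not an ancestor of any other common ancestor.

c10

Ancestors of c8: {c1, c10, c12, c15, c18, c3, c5, c7, c8}.
Ancestors of c16: {c1, c10, c12, c14, c16, c17, c18, c3, c5, c6, c7}.
Common ancestors: {c1, c10, c12, c18, c3, c5, c7}.
Among these, c10 is not an ancestor of any other common ancestor — it is the merge base.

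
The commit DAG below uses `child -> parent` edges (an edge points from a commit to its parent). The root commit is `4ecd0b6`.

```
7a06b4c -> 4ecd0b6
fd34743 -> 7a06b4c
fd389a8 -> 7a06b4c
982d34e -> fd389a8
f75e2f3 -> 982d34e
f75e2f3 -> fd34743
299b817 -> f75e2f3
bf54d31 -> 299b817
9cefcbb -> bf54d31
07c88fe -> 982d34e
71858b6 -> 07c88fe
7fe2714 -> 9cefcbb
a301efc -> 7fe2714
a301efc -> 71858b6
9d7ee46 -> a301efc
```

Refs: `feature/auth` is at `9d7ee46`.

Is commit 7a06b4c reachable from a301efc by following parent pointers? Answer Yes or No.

Yes

Ancestors of a301efc (commits reachable by following parents): {07c88fe, 299b817, 4ecd0b6, 71858b6, 7a06b4c, 7fe2714, 982d34e, 9cefcbb, a301efc, bf54d31, f75e2f3, fd34743, fd389a8}.
7a06b4c is in that set, so it is an ancestor of a301efc.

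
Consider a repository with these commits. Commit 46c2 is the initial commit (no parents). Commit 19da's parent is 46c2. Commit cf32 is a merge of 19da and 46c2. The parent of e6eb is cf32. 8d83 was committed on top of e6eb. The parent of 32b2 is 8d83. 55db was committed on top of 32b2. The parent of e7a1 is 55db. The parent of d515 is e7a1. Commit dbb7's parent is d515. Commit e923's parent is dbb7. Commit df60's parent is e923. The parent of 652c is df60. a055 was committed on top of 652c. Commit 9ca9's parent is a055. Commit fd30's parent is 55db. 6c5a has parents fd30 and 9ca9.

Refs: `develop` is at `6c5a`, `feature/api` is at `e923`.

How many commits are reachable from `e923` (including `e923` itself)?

Walking parent pointers from e923: reachable set = {19da, 32b2, 46c2, 55db, 8d83, cf32, d515, dbb7, e6eb, e7a1, e923}.
That is 11 commits.

11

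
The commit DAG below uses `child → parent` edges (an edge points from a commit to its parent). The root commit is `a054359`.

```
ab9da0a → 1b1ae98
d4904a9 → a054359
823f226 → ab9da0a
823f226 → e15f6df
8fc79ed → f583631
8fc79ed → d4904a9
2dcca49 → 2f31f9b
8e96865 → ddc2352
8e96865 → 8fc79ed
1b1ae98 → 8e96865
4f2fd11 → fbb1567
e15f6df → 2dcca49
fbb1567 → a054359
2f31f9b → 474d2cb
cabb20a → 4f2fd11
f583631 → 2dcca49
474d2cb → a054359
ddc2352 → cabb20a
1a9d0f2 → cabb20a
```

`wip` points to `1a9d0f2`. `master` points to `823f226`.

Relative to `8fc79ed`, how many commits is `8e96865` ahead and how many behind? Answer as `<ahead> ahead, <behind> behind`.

Reachable from 8e96865: {2dcca49, 2f31f9b, 474d2cb, 4f2fd11, 8e96865, 8fc79ed, a054359, cabb20a, d4904a9, ddc2352, f583631, fbb1567}.
Reachable from 8fc79ed: {2dcca49, 2f31f9b, 474d2cb, 8fc79ed, a054359, d4904a9, f583631}.
Only in 8e96865's history (ahead): {4f2fd11, 8e96865, cabb20a, ddc2352, fbb1567} — 5.
Only in 8fc79ed's history (behind): {} — 0.

5 ahead, 0 behind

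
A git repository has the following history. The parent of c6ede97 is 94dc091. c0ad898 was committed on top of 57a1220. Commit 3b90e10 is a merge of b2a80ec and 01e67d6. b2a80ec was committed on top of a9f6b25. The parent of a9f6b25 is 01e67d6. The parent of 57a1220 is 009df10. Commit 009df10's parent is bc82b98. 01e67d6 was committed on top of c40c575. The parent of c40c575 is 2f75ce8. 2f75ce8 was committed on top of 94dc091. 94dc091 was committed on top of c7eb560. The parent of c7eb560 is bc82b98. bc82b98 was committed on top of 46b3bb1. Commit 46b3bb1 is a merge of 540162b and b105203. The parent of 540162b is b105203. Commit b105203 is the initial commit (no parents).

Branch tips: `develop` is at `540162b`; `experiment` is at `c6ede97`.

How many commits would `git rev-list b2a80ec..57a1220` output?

2

Reachable from 57a1220: {009df10, 46b3bb1, 540162b, 57a1220, b105203, bc82b98}.
Reachable from b2a80ec: {01e67d6, 2f75ce8, 46b3bb1, 540162b, 94dc091, a9f6b25, b105203, b2a80ec, bc82b98, c40c575, c7eb560}.
In 57a1220's history but not b2a80ec's: {009df10, 57a1220} — 2 commits.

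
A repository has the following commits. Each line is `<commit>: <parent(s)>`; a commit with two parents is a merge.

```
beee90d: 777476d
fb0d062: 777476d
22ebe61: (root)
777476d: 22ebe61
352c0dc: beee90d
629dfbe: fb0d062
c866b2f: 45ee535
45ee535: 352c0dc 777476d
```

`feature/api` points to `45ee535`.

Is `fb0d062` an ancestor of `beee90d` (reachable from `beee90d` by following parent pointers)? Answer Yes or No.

Ancestors of beee90d: {22ebe61, 777476d, beee90d}.
fb0d062 is not in that set, so it is not an ancestor of beee90d.

No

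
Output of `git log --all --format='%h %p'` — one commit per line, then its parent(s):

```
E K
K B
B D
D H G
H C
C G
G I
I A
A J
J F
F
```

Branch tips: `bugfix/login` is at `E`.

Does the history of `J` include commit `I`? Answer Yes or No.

No

Ancestors of J: {F, J}.
I is not in that set, so it is not an ancestor of J.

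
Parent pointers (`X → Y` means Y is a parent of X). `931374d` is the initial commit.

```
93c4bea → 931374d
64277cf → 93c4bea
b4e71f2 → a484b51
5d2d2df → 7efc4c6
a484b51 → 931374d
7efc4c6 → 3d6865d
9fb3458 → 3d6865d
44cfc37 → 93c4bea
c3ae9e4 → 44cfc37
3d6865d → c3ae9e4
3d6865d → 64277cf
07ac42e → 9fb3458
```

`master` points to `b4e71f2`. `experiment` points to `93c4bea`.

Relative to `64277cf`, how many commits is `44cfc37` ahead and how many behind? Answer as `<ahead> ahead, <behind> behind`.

Reachable from 44cfc37: {44cfc37, 931374d, 93c4bea}.
Reachable from 64277cf: {64277cf, 931374d, 93c4bea}.
Only in 44cfc37's history (ahead): {44cfc37} — 1.
Only in 64277cf's history (behind): {64277cf} — 1.

1 ahead, 1 behind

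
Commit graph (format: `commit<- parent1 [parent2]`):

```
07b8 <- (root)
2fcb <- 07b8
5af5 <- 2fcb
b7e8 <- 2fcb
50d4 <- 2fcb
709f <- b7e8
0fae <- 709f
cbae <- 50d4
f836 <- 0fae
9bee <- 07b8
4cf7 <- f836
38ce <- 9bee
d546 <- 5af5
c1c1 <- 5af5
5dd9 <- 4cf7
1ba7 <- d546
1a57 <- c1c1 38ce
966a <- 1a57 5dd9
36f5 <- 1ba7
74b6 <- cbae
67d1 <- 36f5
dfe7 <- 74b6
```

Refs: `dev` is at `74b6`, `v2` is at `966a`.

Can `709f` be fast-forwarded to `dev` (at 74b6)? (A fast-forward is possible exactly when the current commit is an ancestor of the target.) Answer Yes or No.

No

A fast-forward from 709f to 74b6 is possible iff 709f is an ancestor of 74b6.
Ancestors of 74b6: {07b8, 2fcb, 50d4, 74b6, cbae}.
709f is not among them, so fast-forward is not possible.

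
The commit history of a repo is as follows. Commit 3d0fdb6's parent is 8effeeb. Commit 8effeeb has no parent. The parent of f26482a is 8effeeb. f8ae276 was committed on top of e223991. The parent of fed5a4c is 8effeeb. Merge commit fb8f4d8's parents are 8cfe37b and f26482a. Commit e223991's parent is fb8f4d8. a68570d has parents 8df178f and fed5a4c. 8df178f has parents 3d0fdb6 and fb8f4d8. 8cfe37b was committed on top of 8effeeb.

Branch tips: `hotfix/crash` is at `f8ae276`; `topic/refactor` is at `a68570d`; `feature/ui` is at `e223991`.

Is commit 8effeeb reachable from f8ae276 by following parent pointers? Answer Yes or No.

Ancestors of f8ae276 (commits reachable by following parents): {8cfe37b, 8effeeb, e223991, f26482a, f8ae276, fb8f4d8}.
8effeeb is in that set, so it is an ancestor of f8ae276.

Yes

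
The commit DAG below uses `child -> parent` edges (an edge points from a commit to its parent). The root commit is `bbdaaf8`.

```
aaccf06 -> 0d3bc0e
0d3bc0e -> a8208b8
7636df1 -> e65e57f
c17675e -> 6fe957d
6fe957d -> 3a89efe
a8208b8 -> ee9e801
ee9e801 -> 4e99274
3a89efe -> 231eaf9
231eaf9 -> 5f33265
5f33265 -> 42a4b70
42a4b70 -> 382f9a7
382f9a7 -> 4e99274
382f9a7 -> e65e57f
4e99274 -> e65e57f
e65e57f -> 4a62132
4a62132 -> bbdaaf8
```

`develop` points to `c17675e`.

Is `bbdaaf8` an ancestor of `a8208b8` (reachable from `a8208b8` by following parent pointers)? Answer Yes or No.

Yes

Ancestors of a8208b8 (commits reachable by following parents): {4a62132, 4e99274, a8208b8, bbdaaf8, e65e57f, ee9e801}.
bbdaaf8 is in that set, so it is an ancestor of a8208b8.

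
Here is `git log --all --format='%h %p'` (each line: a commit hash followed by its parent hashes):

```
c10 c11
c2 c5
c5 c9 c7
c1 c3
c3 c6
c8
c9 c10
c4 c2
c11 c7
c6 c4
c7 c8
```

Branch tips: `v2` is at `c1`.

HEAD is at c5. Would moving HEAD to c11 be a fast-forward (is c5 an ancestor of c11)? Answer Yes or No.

No

A fast-forward from c5 to c11 is possible iff c5 is an ancestor of c11.
Ancestors of c11: {c11, c7, c8}.
c5 is not among them, so fast-forward is not possible.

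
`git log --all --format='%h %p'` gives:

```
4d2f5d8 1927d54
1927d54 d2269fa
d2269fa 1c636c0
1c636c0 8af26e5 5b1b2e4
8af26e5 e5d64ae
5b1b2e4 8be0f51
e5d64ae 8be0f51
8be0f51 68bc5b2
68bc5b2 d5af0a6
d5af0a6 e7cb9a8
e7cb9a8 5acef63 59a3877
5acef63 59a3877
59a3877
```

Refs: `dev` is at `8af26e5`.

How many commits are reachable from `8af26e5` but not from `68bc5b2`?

3

Reachable from 8af26e5: {59a3877, 5acef63, 68bc5b2, 8af26e5, 8be0f51, d5af0a6, e5d64ae, e7cb9a8}.
Reachable from 68bc5b2: {59a3877, 5acef63, 68bc5b2, d5af0a6, e7cb9a8}.
In 8af26e5's history but not 68bc5b2's: {8af26e5, 8be0f51, e5d64ae} — 3 commits.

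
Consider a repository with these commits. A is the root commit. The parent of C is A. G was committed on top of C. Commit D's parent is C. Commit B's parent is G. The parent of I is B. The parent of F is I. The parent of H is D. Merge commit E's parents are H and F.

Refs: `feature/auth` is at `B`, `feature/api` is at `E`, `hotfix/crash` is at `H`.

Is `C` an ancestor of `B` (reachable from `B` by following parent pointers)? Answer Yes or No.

Ancestors of B (commits reachable by following parents): {A, B, C, G}.
C is in that set, so it is an ancestor of B.

Yes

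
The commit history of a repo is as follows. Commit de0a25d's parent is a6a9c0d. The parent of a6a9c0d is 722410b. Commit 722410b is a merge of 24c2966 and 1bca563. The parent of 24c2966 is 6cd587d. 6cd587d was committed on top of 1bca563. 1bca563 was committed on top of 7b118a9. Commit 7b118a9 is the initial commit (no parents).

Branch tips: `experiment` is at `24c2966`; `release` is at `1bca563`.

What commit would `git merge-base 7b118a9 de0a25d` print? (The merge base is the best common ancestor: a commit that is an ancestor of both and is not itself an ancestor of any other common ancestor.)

Ancestors of 7b118a9: {7b118a9}.
Ancestors of de0a25d: {1bca563, 24c2966, 6cd587d, 722410b, 7b118a9, a6a9c0d, de0a25d}.
Common ancestors: {7b118a9}.
The only common ancestor is 7b118a9, so it is the merge base.

7b118a9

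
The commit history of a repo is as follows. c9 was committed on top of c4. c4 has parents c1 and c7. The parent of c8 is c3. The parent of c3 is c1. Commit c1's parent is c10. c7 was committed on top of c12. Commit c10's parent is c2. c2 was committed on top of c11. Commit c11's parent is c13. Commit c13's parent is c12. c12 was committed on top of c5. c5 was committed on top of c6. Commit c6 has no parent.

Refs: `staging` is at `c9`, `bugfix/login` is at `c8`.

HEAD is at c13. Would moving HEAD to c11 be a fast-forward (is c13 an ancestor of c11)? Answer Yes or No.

Yes

A fast-forward from c13 to c11 is possible iff c13 is an ancestor of c11.
Ancestors of c11: {c11, c12, c13, c5, c6}.
c13 is among them, so fast-forward is possible.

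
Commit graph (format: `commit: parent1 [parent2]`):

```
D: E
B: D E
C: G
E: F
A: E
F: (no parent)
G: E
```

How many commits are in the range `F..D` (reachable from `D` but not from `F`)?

2

Reachable from D: {D, E, F}.
Reachable from F: {F}.
In D's history but not F's: {D, E} — 2 commits.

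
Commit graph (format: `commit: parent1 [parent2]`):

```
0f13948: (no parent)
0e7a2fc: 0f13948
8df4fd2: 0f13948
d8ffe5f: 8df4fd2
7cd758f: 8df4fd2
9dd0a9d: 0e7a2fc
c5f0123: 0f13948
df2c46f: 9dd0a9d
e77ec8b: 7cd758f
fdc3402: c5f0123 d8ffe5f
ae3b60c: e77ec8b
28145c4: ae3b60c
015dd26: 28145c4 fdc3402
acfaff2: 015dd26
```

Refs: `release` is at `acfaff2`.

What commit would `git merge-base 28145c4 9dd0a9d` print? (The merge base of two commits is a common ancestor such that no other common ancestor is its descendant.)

0f13948

Ancestors of 28145c4: {0f13948, 28145c4, 7cd758f, 8df4fd2, ae3b60c, e77ec8b}.
Ancestors of 9dd0a9d: {0e7a2fc, 0f13948, 9dd0a9d}.
Common ancestors: {0f13948}.
The only common ancestor is 0f13948, so it is the merge base.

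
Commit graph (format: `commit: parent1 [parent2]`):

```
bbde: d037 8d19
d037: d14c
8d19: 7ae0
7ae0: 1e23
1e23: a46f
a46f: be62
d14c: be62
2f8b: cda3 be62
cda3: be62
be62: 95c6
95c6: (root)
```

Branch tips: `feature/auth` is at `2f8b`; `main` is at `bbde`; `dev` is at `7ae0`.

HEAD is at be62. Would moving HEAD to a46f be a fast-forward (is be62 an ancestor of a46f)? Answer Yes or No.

Yes

A fast-forward from be62 to a46f is possible iff be62 is an ancestor of a46f.
Ancestors of a46f: {95c6, a46f, be62}.
be62 is among them, so fast-forward is possible.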